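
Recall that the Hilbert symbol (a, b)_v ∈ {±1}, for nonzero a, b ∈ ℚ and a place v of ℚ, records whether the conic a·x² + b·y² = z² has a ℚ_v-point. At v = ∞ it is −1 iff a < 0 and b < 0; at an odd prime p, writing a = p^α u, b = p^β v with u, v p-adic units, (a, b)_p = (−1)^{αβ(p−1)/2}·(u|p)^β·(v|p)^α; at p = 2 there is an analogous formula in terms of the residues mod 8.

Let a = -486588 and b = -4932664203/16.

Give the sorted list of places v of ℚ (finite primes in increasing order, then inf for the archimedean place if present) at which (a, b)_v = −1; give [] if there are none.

[3, 23, 41, inf]

Mod squares: a ≡ -121647, b ≡ -3. Check v ∈ {∞, 2, 3, 23, 41, 43}.
v=∞: -121647 < 0 and -3 < 0  ⇒  (a,b)_∞ = -1.
v=41: a=41^1·(≡22), b=41^2·(≡3) mod 41; (22|41)=-1, (3|41)=-1; (−1)^{1·2·20}·(-1)^2·(-1)^1 = -1.
v=2: v_2(a)=2, v_2(b)=-4; units ≡ 1, 5 (mod 8); ε·ε+αω+βω = 0·0+2·1+-4·0 ≡ 0  ⇒  (a,b)_2 = +1.
v=43: a=43^1·(≡36), b=43^2·(≡1) mod 43; (36|43)=+1, (1|43)=+1; (−1)^{1·2·21}·(+1)^2·(+1)^1 = +1.
v=23: a=23^1·(≡4), b=23^2·(≡11) mod 23; (4|23)=+1, (11|23)=-1; (−1)^{1·2·11}·(+1)^2·(-1)^1 = -1.
v=3: a=3^1·(≡2), b=3^1·(≡2) mod 3; (2|3)=-1, (2|3)=-1; (−1)^{1·1·1}·(-1)^1·(-1)^1 = -1.
(-121647, -3 / ℚ) ramifies at {3, 23, 41, ∞}: a division algebra.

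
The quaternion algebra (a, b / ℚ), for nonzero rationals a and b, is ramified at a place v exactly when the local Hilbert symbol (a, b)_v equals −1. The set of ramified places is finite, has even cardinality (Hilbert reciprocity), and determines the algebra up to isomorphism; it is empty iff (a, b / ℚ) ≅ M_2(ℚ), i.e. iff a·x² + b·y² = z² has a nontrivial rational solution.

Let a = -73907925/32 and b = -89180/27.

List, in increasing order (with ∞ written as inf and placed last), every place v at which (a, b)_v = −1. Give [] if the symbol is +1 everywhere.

[17, inf]

Mod squares: a ≡ -714, b ≡ -1365. Check v ∈ {∞, 2, 3, 5, 7, 13, 17}.
v=5: a=5^2·(≡4), b=5^1·(≡2) mod 5; (4|5)=+1, (2|5)=-1; (−1)^{2·1·2}·(+1)^1·(-1)^2 = +1.
v=∞: -714 < 0 and -1365 < 0  ⇒  (a,b)_∞ = -1.
v=13: a=13^2·(≡10), b=13^1·(≡4) mod 13; (10|13)=+1, (4|13)=+1; (−1)^{2·1·6}·(+1)^1·(+1)^2 = +1.
v=17: a=17^1·(≡15), b=17^0·(≡7) mod 17; (15|17)=+1, (7|17)=-1; (−1)^{1·0·8}·(+1)^0·(-1)^1 = -1.
v=7: a=7^3·(≡5), b=7^3·(≡1) mod 7; (5|7)=-1, (1|7)=+1; (−1)^{3·3·3}·(-1)^3·(+1)^3 = +1.
v=3: a=3^1·(≡2), b=3^-3·(≡1) mod 3; (2|3)=-1, (1|3)=+1; (−1)^{1·-3·1}·(-1)^-3·(+1)^1 = +1.
v=2: v_2(a)=-5, v_2(b)=2; units ≡ 3, 3 (mod 8); ε·ε+αω+βω = 1·1+-5·1+2·1 ≡ 0  ⇒  (a,b)_2 = +1.
Ram(-714, -1365) = {17, ∞}; no ℚ_17-point on the conic.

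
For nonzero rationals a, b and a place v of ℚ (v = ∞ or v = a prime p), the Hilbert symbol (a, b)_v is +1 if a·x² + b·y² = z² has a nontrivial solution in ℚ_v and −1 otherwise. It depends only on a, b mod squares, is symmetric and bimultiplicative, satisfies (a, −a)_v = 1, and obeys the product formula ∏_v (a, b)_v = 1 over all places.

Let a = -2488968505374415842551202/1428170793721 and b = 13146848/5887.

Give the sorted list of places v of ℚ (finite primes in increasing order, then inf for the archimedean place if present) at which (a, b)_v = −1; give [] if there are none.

[3, 7, 17, 23]

(a, b) ≡ (-6374082, 34034) mod (ℚ^×)²; places V = {2, 3, 7, 11, 13, 17, 19, 23, 29, ∞}.
(a,b)_3: α=5, u≡2; β=0, v≡2 (mod 3); (2|3)=-1, (2|3)=-1; sign (−1)^0·-1^0·-1^5 = -1.
(a,b)_19: α=1, u≡1; β=0, v≡4 (mod 19); (1|19)=+1, (4|19)=+1; sign (−1)^0·+1^0·+1^1 = +1.
(a,b)_23: α=1, u≡3; β=0, v≡21 (mod 23); (3|23)=+1, (21|23)=-1; sign (−1)^0·+1^0·-1^1 = -1.
(a,b)_17: α=3, u≡6; β=1, v≡13 (mod 17); (6|17)=-1, (13|17)=+1; sign (−1)^0·-1^1·+1^3 = -1.
(a,b)_7: α=-4, u≡5; β=-1, v≡1 (mod 7); (5|7)=-1, (1|7)=+1; sign (−1)^0·-1^-1·+1^-4 = -1.
(a,b)_11: α=3, u≡7; β=1, v≡9 (mod 11); (7|11)=-1, (9|11)=+1; sign (−1)^1·-1^1·+1^3 = +1.
(a,b)_13: α=11, u≡2; β=3, v≡11 (mod 13); (2|13)=-1, (11|13)=-1; sign (−1)^0·-1^3·-1^11 = +1.
(a,b)_2: α=1, β=5; u≡7, v≡1 (mod 8); ε(u)ε(v)=1·0, αω(v)=1·0, βω(u)=5·0; sum ≡ 0  ⇒  +1.
(a,b)_∞: sgn(-6374082)=−, sgn(34034)=+, so +1.
(a,b)_29: α=-6, u≡17; β=-2, v≡19 (mod 29); (17|29)=-1, (19|29)=-1; sign (−1)^0·-1^-2·-1^-6 = +1.
Ram(-6374082, 34034) = {3, 7, 17, 23}; no ℚ_3-point on the conic.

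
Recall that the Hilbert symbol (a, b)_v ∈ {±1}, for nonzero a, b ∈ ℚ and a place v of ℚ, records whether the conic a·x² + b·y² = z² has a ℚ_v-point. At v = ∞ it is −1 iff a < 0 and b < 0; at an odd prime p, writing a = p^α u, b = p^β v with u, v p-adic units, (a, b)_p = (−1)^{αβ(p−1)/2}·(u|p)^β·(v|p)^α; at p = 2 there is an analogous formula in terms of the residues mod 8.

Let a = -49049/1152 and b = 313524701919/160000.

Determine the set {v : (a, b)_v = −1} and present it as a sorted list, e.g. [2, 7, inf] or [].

[2, 3, 11, 13]

(a, b) ≡ (-2002, 39) mod (ℚ^×)²; places V = {2, 3, 5, 7, 11, 13, 19, ∞}.
(a,b)_∞: sgn(-2002)=−, sgn(39)=+, so +1.
(a,b)_11: α=1, u≡5; β=4, v≡6 (mod 11); (5|11)=+1, (6|11)=-1; sign (−1)^0·+1^4·-1^1 = -1.
(a,b)_13: α=1, u≡11; β=3, v≡12 (mod 13); (11|13)=-1, (12|13)=+1; sign (−1)^0·-1^3·+1^1 = -1.
(a,b)_7: α=3, u≡1; β=0, v≡2 (mod 7); (1|7)=+1, (2|7)=+1; sign (−1)^0·+1^0·+1^3 = +1.
(a,b)_5: α=0, u≡3; β=-4, v≡4 (mod 5); (3|5)=-1, (4|5)=+1; sign (−1)^0·-1^-4·+1^0 = +1.
(a,b)_2: α=-7, β=-8; u≡7, v≡7 (mod 8); ε(u)ε(v)=1·1, αω(v)=-7·0, βω(u)=-8·0; sum ≡ 1  ⇒  -1.
(a,b)_19: α=0, u≡15; β=2, v≡11 (mod 19); (15|19)=-1, (11|19)=+1; sign (−1)^0·-1^2·+1^0 = +1.
(a,b)_3: α=-2, u≡2; β=3, v≡1 (mod 3); (2|3)=-1, (1|3)=+1; sign (−1)^0·-1^3·+1^-2 = -1.
|Ram(-2002, 39)| = 4, even; anisotropic at {2, 3, 11, 13}.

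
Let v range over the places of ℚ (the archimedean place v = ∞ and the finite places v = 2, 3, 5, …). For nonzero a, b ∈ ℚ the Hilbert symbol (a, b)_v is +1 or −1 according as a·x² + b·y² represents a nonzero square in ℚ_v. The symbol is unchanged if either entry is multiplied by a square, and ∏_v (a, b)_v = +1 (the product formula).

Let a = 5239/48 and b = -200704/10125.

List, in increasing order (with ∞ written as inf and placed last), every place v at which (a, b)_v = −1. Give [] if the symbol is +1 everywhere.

[5, 31]

(a, b) ≡ (93, -5) mod (ℚ^×)²; places V = {2, 3, 5, 7, 13, 31, ∞}.
(a,b)_3: α=-1, u≡1; β=-4, v≡1 (mod 3); (1|3)=+1, (1|3)=+1; sign (−1)^0·+1^-4·+1^-1 = +1.
(a,b)_5: α=0, u≡3; β=-3, v≡1 (mod 5); (3|5)=-1, (1|5)=+1; sign (−1)^0·-1^-3·+1^0 = -1.
(a,b)_7: α=0, u≡4; β=2, v≡2 (mod 7); (4|7)=+1, (2|7)=+1; sign (−1)^0·+1^2·+1^0 = +1.
(a,b)_13: α=2, u≡2; β=0, v≡5 (mod 13); (2|13)=-1, (5|13)=-1; sign (−1)^0·-1^0·-1^2 = +1.
(a,b)_2: α=-4, β=12; u≡5, v≡3 (mod 8); ε(u)ε(v)=0·1, αω(v)=-4·1, βω(u)=12·1; sum ≡ 0  ⇒  +1.
(a,b)_∞: sgn(93)=+, sgn(-5)=−, so +1.
(a,b)_31: α=1, u≡30; β=0, v≡6 (mod 31); (30|31)=-1, (6|31)=-1; sign (−1)^0·-1^0·-1^1 = -1.
|Ram(93, -5)| = 2, even; anisotropic at {5, 31}.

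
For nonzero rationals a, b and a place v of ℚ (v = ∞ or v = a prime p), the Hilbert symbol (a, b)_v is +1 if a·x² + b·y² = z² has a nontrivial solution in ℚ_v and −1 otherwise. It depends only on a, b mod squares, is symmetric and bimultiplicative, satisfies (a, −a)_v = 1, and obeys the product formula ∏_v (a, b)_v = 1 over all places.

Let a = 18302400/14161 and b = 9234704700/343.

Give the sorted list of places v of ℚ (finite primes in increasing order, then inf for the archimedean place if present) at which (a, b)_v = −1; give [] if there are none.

Mod squares: a ≡ 1271, b ≡ 7980609. Check v ∈ {∞, 2, 3, 5, 7, 13, 17, 23, 31, 41}.
v=∞: 1271 > 0 and 7980609 > 0  ⇒  (a,b)_∞ = +1.
v=5: a=5^2·(≡1), b=5^2·(≡1) mod 5; (1|5)=+1, (1|5)=+1; (−1)^{2·2·2}·(+1)^2·(+1)^2 = +1.
v=2: v_2(a)=6, v_2(b)=2; units ≡ 7, 1 (mod 8); ε·ε+αω+βω = 1·0+6·0+2·0 ≡ 0  ⇒  (a,b)_2 = +1.
v=41: a=41^1·(≡20), b=41^1·(≡22) mod 41; (20|41)=+1, (22|41)=-1; (−1)^{1·1·20}·(+1)^1·(-1)^1 = -1.
v=31: a=31^1·(≡25), b=31^1·(≡3) mod 31; (25|31)=+1, (3|31)=-1; (−1)^{1·1·15}·(+1)^1·(-1)^1 = +1.
v=17: a=17^-2·(≡2), b=17^0·(≡3) mod 17; (2|17)=+1, (3|17)=-1; (−1)^{-2·0·8}·(+1)^0·(-1)^-2 = +1.
v=3: a=3^2·(≡2), b=3^5·(≡1) mod 3; (2|3)=-1, (1|3)=+1; (−1)^{2·5·1}·(-1)^5·(+1)^2 = -1.
v=13: a=13^0·(≡3), b=13^1·(≡8) mod 13; (3|13)=+1, (8|13)=-1; (−1)^{0·1·6}·(+1)^1·(-1)^0 = +1.
v=7: a=7^-2·(≡2), b=7^-3·(≡4) mod 7; (2|7)=+1, (4|7)=+1; (−1)^{-2·-3·3}·(+1)^-3·(+1)^-2 = +1.
v=23: a=23^0·(≡18), b=23^1·(≡15) mod 23; (18|23)=+1, (15|23)=-1; (−1)^{0·1·11}·(+1)^1·(-1)^0 = +1.
Ram(1271, 7980609) = {3, 41}; no ℚ_3-point on the conic.

[3, 41]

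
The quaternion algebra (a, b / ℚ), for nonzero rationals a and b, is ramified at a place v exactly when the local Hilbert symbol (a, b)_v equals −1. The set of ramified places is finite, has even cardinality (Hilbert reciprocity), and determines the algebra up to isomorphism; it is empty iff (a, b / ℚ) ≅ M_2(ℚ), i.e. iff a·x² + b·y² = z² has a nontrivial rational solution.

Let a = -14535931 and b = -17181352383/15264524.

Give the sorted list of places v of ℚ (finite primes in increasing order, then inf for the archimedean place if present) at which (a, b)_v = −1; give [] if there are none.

[3, 11, 19, 29, 37, inf]

(a, b) ≡ (-14535931, -957) mod (ℚ^×)²; places V = {2, 3, 11, 13, 19, 23, 29, 31, 37, 47, ∞}.
(a,b)_47: α=0, u≡41; β=2, v≡38 (mod 47); (41|47)=-1, (38|47)=-1; sign (−1)^0·-1^2·-1^0 = +1.
(a,b)_19: α=1, u≡5; β=-2, v≡14 (mod 19); (5|19)=+1, (14|19)=-1; sign (−1)^0·+1^-2·-1^1 = -1.
(a,b)_3: α=0, u≡2; β=1, v≡2 (mod 3); (2|3)=-1, (2|3)=-1; sign (−1)^0·-1^1·-1^0 = -1.
(a,b)_29: α=1, u≡26; β=1, v≡28 (mod 29); (26|29)=-1, (28|29)=+1; sign (−1)^0·-1^1·+1^1 = -1.
(a,b)_13: α=0, u≡6; β=2, v≡8 (mod 13); (6|13)=-1, (8|13)=-1; sign (−1)^0·-1^2·-1^0 = +1.
(a,b)_23: α=1, u≡20; β=2, v≡6 (mod 23); (20|23)=-1, (6|23)=+1; sign (−1)^0·-1^2·+1^1 = +1.
(a,b)_11: α=0, u≡8; β=-1, v≡3 (mod 11); (8|11)=-1, (3|11)=+1; sign (−1)^0·-1^-1·+1^0 = -1.
(a,b)_37: α=1, u≡3; β=0, v≡31 (mod 37); (3|37)=+1, (31|37)=-1; sign (−1)^0·+1^0·-1^1 = -1.
(a,b)_2: α=0, β=-2; u≡5, v≡3 (mod 8); ε(u)ε(v)=0·1, αω(v)=0·1, βω(u)=-2·1; sum ≡ 0  ⇒  +1.
(a,b)_∞: sgn(-14535931)=−, sgn(-957)=−, so -1.
(a,b)_31: α=1, u≡5; β=-2, v≡19 (mod 31); (5|31)=+1, (19|31)=+1; sign (−1)^0·+1^-2·+1^1 = +1.
Ram(-14535931, -957) = {3, 11, 19, 29, 37, ∞}; no ℚ_3-point on the conic.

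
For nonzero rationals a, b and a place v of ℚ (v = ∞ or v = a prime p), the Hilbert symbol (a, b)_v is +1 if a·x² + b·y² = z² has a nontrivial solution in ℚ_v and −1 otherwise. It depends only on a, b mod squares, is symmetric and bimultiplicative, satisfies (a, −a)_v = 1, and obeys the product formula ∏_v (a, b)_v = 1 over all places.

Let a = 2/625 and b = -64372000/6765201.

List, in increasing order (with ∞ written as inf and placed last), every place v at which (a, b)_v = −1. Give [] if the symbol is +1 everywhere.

[5, 19]

Mod squares: a ≡ 2, b ≡ -1330. Check v ∈ {∞, 2, 3, 5, 7, 11, 17, 19}.
v=3: a=3^0·(≡2), b=3^-4·(≡2) mod 3; (2|3)=-1, (2|3)=-1; (−1)^{0·-4·1}·(-1)^-4·(-1)^0 = +1.
v=11: a=11^0·(≡10), b=11^2·(≡5) mod 11; (10|11)=-1, (5|11)=+1; (−1)^{0·2·5}·(-1)^2·(+1)^0 = +1.
v=7: a=7^0·(≡1), b=7^1·(≡6) mod 7; (1|7)=+1, (6|7)=-1; (−1)^{0·1·3}·(+1)^1·(-1)^0 = +1.
v=19: a=19^0·(≡18), b=19^1·(≡1) mod 19; (18|19)=-1, (1|19)=+1; (−1)^{0·1·9}·(-1)^1·(+1)^0 = -1.
v=5: a=5^-4·(≡2), b=5^3·(≡4) mod 5; (2|5)=-1, (4|5)=+1; (−1)^{-4·3·2}·(-1)^3·(+1)^-4 = -1.
v=∞: 2 > 0 and -1330 < 0  ⇒  (a,b)_∞ = +1.
v=17: a=17^0·(≡8), b=17^-4·(≡1) mod 17; (8|17)=+1, (1|17)=+1; (−1)^{0·-4·8}·(+1)^-4·(+1)^0 = +1.
v=2: v_2(a)=1, v_2(b)=5; units ≡ 1, 7 (mod 8); ε·ε+αω+βω = 0·1+1·0+5·0 ≡ 0  ⇒  (a,b)_2 = +1.
|Ram(2, -1330)| = 2, even; anisotropic at {5, 19}.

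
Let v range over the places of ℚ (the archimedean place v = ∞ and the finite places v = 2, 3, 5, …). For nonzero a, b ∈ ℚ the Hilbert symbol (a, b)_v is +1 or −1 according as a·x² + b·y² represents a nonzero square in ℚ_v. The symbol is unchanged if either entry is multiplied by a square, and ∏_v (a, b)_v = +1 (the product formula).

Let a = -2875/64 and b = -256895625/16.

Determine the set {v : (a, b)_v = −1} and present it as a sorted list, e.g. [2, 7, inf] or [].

Mod squares: a ≡ -115, b ≡ -777. Check v ∈ {∞, 2, 3, 5, 7, 23, 37}.
v=37: a=37^0·(≡10), b=37^1·(≡30) mod 37; (10|37)=+1, (30|37)=+1; (−1)^{0·1·18}·(+1)^1·(+1)^0 = +1.
v=∞: -115 < 0 and -777 < 0  ⇒  (a,b)_∞ = -1.
v=3: a=3^0·(≡2), b=3^1·(≡2) mod 3; (2|3)=-1, (2|3)=-1; (−1)^{0·1·1}·(-1)^1·(-1)^0 = -1.
v=7: a=7^0·(≡2), b=7^1·(≡4) mod 7; (2|7)=+1, (4|7)=+1; (−1)^{0·1·3}·(+1)^1·(+1)^0 = +1.
v=5: a=5^3·(≡3), b=5^4·(≡2) mod 5; (3|5)=-1, (2|5)=-1; (−1)^{3·4·2}·(-1)^4·(-1)^3 = -1.
v=2: v_2(a)=-6, v_2(b)=-4; units ≡ 5, 7 (mod 8); ε·ε+αω+βω = 0·1+-6·0+-4·1 ≡ 0  ⇒  (a,b)_2 = +1.
v=23: a=23^1·(≡2), b=23^2·(≡7) mod 23; (2|23)=+1, (7|23)=-1; (−1)^{1·2·11}·(+1)^2·(-1)^1 = -1.
|Ram(-115, -777)| = 4, even; anisotropic at {3, 5, 23, ∞}.

[3, 5, 23, inf]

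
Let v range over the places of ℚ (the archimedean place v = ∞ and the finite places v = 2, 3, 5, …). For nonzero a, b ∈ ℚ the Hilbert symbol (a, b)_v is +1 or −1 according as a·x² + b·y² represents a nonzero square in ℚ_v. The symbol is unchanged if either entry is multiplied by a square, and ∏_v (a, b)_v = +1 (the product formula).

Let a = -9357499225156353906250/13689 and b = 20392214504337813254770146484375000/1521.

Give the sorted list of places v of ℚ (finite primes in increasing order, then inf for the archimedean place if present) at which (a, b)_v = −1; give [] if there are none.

[2, 7]

Mod squares: a ≡ -12586, b ≡ 93253270. Check v ∈ {∞, 2, 3, 5, 7, 11, 13, 19, 23, 29, 31, 41}.
v=11: a=11^2·(≡1), b=11^3·(≡2) mod 11; (1|11)=+1, (2|11)=-1; (−1)^{2·3·5}·(+1)^3·(-1)^2 = +1.
v=13: a=13^-2·(≡7), b=13^-2·(≡2) mod 13; (7|13)=-1, (2|13)=-1; (−1)^{-2·-2·6}·(-1)^-2·(-1)^-2 = +1.
v=41: a=41^2·(≡31), b=41^3·(≡20) mod 41; (31|41)=+1, (20|41)=+1; (−1)^{2·3·20}·(+1)^3·(+1)^2 = +1.
v=3: a=3^-4·(≡2), b=3^-2·(≡1) mod 3; (2|3)=-1, (1|3)=+1; (−1)^{-4·-2·1}·(-1)^-2·(+1)^-4 = +1.
v=31: a=31^1·(≡8), b=31^1·(≡15) mod 31; (8|31)=+1, (15|31)=-1; (−1)^{1·1·15}·(+1)^1·(-1)^1 = +1.
v=∞: -12586 < 0 and 93253270 > 0  ⇒  (a,b)_∞ = +1.
v=23: a=23^2·(≡3), b=23^3·(≡16) mod 23; (3|23)=+1, (16|23)=+1; (−1)^{2·3·11}·(+1)^3·(+1)^2 = +1.
v=2: v_2(a)=1, v_2(b)=3; units ≡ 3, 3 (mod 8); ε·ε+αω+βω = 1·1+1·1+3·1 ≡ 1  ⇒  (a,b)_2 = -1.
v=19: a=19^2·(≡1), b=19^2·(≡11) mod 19; (1|19)=+1, (11|19)=+1; (−1)^{2·2·9}·(+1)^2·(+1)^2 = +1.
v=29: a=29^1·(≡28), b=29^1·(≡9) mod 29; (28|29)=+1, (9|29)=+1; (−1)^{1·1·14}·(+1)^1·(+1)^1 = +1.
v=7: a=7^3·(≡4), b=7^8·(≡5) mod 7; (4|7)=+1, (5|7)=-1; (−1)^{3·8·3}·(+1)^8·(-1)^3 = -1.
v=5: a=5^8·(≡1), b=5^13·(≡4) mod 5; (1|5)=+1, (4|5)=+1; (−1)^{8·13·2}·(+1)^13·(+1)^8 = +1.
Ram(-12586, 93253270) = {2, 7}; no ℚ_2-point on the conic.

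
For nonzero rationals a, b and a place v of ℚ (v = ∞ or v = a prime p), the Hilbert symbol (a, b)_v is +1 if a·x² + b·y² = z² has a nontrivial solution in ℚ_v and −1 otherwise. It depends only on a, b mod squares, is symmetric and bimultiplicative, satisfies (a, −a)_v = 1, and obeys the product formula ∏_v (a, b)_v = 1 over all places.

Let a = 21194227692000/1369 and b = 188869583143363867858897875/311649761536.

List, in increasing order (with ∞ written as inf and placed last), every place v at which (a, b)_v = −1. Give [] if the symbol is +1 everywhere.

[3, 5]

Mod squares: a ≡ 6270, b ≡ 1235. Check v ∈ {∞, 2, 3, 5, 7, 11, 13, 17, 19, 23, 37, 41}.
v=13: a=13^0·(≡3), b=13^5·(≡4) mod 13; (3|13)=+1, (4|13)=+1; (−1)^{0·5·6}·(+1)^5·(+1)^0 = +1.
v=19: a=19^3·(≡7), b=19^7·(≡8) mod 19; (7|19)=+1, (8|19)=-1; (−1)^{3·7·9}·(+1)^7·(-1)^3 = +1.
v=41: a=41^0·(≡30), b=41^-2·(≡36) mod 41; (30|41)=-1, (36|41)=+1; (−1)^{0·-2·20}·(-1)^-2·(+1)^0 = +1.
v=37: a=37^-2·(≡24), b=37^-2·(≡24) mod 37; (24|37)=-1, (24|37)=-1; (−1)^{-2·-2·18}·(-1)^-2·(-1)^-2 = +1.
v=5: a=5^3·(≡4), b=5^3·(≡3) mod 5; (4|5)=+1, (3|5)=-1; (−1)^{3·3·2}·(+1)^3·(-1)^3 = -1.
v=7: a=7^0·(≡5), b=7^4·(≡6) mod 7; (5|7)=-1, (6|7)=-1; (−1)^{0·4·3}·(-1)^4·(-1)^0 = +1.
v=3: a=3^5·(≡2), b=3^8·(≡2) mod 3; (2|3)=-1, (2|3)=-1; (−1)^{5·8·1}·(-1)^8·(-1)^5 = -1.
v=23: a=23^0·(≡11), b=23^-2·(≡8) mod 23; (11|23)=-1, (8|23)=+1; (−1)^{0·-2·11}·(-1)^-2·(+1)^0 = +1.
v=11: a=11^1·(≡1), b=11^0·(≡1) mod 11; (1|11)=+1, (1|11)=+1; (−1)^{1·0·5}·(+1)^0·(+1)^1 = +1.
v=17: a=17^2·(≡14), b=17^2·(≡10) mod 17; (14|17)=-1, (10|17)=-1; (−1)^{2·2·8}·(-1)^2·(-1)^2 = +1.
v=2: v_2(a)=5, v_2(b)=-8; units ≡ 7, 3 (mod 8); ε·ε+αω+βω = 1·1+5·1+-8·0 ≡ 0  ⇒  (a,b)_2 = +1.
v=∞: 6270 > 0 and 1235 > 0  ⇒  (a,b)_∞ = +1.
(6270, 1235 / ℚ) ramifies at {3, 5}: a division algebra.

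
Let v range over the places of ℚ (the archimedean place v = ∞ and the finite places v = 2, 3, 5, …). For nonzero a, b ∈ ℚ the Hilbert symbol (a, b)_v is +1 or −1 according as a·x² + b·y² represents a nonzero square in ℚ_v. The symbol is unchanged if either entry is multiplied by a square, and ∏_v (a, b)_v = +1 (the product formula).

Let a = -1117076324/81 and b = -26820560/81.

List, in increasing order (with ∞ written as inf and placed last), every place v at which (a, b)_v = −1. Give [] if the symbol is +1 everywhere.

(a, b) ≡ (-19721, -1676285) mod (ℚ^×)²; places V = {2, 3, 5, 7, 13, 17, 37, 41, ∞}.
(a,b)_13: α=1, u≡4; β=1, v≡2 (mod 13); (4|13)=+1, (2|13)=-1; sign (−1)^0·+1^1·-1^1 = -1.
(a,b)_7: α=2, u≡3; β=0, v≡6 (mod 7); (3|7)=-1, (6|7)=-1; sign (−1)^0·-1^0·-1^2 = +1.
(a,b)_5: α=0, u≡1; β=1, v≡3 (mod 5); (1|5)=+1, (3|5)=-1; sign (−1)^0·+1^1·-1^0 = +1.
(a,b)_2: α=2, β=4; u≡7, v≡3 (mod 8); ε(u)ε(v)=1·1, αω(v)=2·1, βω(u)=4·0; sum ≡ 1  ⇒  -1.
(a,b)_41: α=1, u≡34; β=1, v≡5 (mod 41); (34|41)=-1, (5|41)=+1; sign (−1)^0·-1^1·+1^1 = -1.
(a,b)_3: α=-4, u≡1; β=-4, v≡1 (mod 3); (1|3)=+1, (1|3)=+1; sign (−1)^0·+1^-4·+1^-4 = +1.
(a,b)_37: α=1, u≡17; β=1, v≡14 (mod 37); (17|37)=-1, (14|37)=-1; sign (−1)^0·-1^1·-1^1 = +1.
(a,b)_∞: sgn(-19721)=−, sgn(-1676285)=−, so -1.
(a,b)_17: α=2, u≡15; β=1, v≡3 (mod 17); (15|17)=+1, (3|17)=-1; sign (−1)^0·+1^1·-1^2 = +1.
(-19721, -1676285 / ℚ) ramifies at {2, 13, 41, ∞}: a division algebra.

[2, 13, 41, inf]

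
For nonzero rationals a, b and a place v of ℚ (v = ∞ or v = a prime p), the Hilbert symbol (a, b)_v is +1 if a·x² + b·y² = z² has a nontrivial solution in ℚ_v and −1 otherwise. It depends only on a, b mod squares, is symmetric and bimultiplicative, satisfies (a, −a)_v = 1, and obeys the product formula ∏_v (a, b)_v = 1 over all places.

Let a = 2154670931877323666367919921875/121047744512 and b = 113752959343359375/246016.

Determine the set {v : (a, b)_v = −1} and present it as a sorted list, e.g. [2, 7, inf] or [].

[2, 3, 13, 17]

(a, b) ≡ (10166, 39) mod (ℚ^×)²; places V = {2, 3, 5, 13, 17, 23, 31, ∞}.
(a,b)_∞: sgn(10166)=+, sgn(39)=+, so +1.
(a,b)_31: α=-4, u≡24; β=-2, v≡2 (mod 31); (24|31)=-1, (2|31)=+1; sign (−1)^0·-1^-2·+1^-4 = +1.
(a,b)_23: α=5, u≡15; β=2, v≡1 (mod 23); (15|23)=-1, (1|23)=+1; sign (−1)^0·-1^2·+1^5 = +1.
(a,b)_2: α=-17, β=-8; u≡3, v≡7 (mod 8); ε(u)ε(v)=1·1, αω(v)=-17·0, βω(u)=-8·1; sum ≡ 1  ⇒  -1.
(a,b)_13: α=5, u≡11; β=3, v≡12 (mod 13); (11|13)=-1, (12|13)=+1; sign (−1)^0·-1^3·+1^5 = -1.
(a,b)_3: α=2, u≡2; β=1, v≡1 (mod 3); (2|3)=-1, (1|3)=+1; sign (−1)^0·-1^1·+1^2 = -1.
(a,b)_17: α=7, u≡7; β=4, v≡3 (mod 17); (7|17)=-1, (3|17)=-1; sign (−1)^0·-1^4·-1^7 = -1.
(a,b)_5: α=12, u≡4; β=8, v≡4 (mod 5); (4|5)=+1, (4|5)=+1; sign (−1)^0·+1^8·+1^12 = +1.
(10166, 39 / ℚ) ramifies at {2, 3, 13, 17}: a division algebra.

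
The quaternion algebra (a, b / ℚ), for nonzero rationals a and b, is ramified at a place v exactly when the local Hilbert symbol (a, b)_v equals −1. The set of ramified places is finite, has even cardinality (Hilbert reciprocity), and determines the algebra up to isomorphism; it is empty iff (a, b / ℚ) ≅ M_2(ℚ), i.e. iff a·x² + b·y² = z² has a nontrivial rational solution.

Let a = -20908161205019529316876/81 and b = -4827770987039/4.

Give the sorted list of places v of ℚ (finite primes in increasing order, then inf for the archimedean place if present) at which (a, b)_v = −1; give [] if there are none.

[7, 11, 37, inf]

Mod squares: a ≡ -91, b ≡ -11897831. Check v ∈ {∞, 2, 3, 7, 11, 13, 23, 31, 37, 41}.
v=23: a=23^2·(≡16), b=23^1·(≡20) mod 23; (16|23)=+1, (20|23)=-1; (−1)^{2·1·11}·(+1)^1·(-1)^2 = +1.
v=31: a=31^2·(≡5), b=31^1·(≡25) mod 31; (5|31)=+1, (25|31)=+1; (−1)^{2·1·15}·(+1)^1·(+1)^2 = +1.
v=13: a=13^3·(≡11), b=13^2·(≡10) mod 13; (11|13)=-1, (10|13)=+1; (−1)^{3·2·6}·(-1)^2·(+1)^3 = +1.
v=37: a=37^2·(≡32), b=37^1·(≡27) mod 37; (32|37)=-1, (27|37)=+1; (−1)^{2·1·18}·(-1)^1·(+1)^2 = -1.
v=11: a=11^2·(≡10), b=11^1·(≡5) mod 11; (10|11)=-1, (5|11)=+1; (−1)^{2·1·5}·(-1)^1·(+1)^2 = -1.
v=∞: -91 < 0 and -11897831 < 0  ⇒  (a,b)_∞ = -1.
v=41: a=41^2·(≡33), b=41^1·(≡27) mod 41; (33|41)=+1, (27|41)=-1; (−1)^{2·1·20}·(+1)^1·(-1)^2 = +1.
v=3: a=3^-4·(≡2), b=3^0·(≡1) mod 3; (2|3)=-1, (1|3)=+1; (−1)^{-4·0·1}·(-1)^0·(+1)^-4 = +1.
v=2: v_2(a)=2, v_2(b)=-2; units ≡ 5, 1 (mod 8); ε·ε+αω+βω = 0·0+2·0+-2·1 ≡ 0  ⇒  (a,b)_2 = +1.
v=7: a=7^5·(≡1), b=7^4·(≡5) mod 7; (1|7)=+1, (5|7)=-1; (−1)^{5·4·3}·(+1)^4·(-1)^5 = -1.
(-91, -11897831 / ℚ) ramifies at {7, 11, 37, ∞}: a division algebra.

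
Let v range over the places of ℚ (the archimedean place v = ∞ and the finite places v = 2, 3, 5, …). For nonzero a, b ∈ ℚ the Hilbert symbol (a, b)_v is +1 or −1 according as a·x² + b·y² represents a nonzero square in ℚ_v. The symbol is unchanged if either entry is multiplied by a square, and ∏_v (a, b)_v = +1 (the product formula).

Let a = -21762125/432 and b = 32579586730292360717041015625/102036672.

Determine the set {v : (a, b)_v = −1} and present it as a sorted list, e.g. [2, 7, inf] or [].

[11, 19]

Mod squares: a ≡ -53295, b ≡ 51. Check v ∈ {∞, 2, 3, 5, 7, 11, 17, 19}.
v=11: a=11^1·(≡10), b=11^6·(≡6) mod 11; (10|11)=-1, (6|11)=-1; (−1)^{1·6·5}·(-1)^6·(-1)^1 = -1.
v=17: a=17^1·(≡11), b=17^3·(≡6) mod 17; (11|17)=-1, (6|17)=-1; (−1)^{1·3·8}·(-1)^3·(-1)^1 = +1.
v=7: a=7^2·(≡5), b=7^6·(≡4) mod 7; (5|7)=-1, (4|7)=+1; (−1)^{2·6·3}·(-1)^6·(+1)^2 = +1.
v=19: a=19^1·(≡11), b=19^4·(≡15) mod 19; (11|19)=+1, (15|19)=-1; (−1)^{1·4·9}·(+1)^4·(-1)^1 = -1.
v=2: v_2(a)=-4, v_2(b)=-6; units ≡ 1, 3 (mod 8); ε·ε+αω+βω = 0·1+-4·1+-6·0 ≡ 0  ⇒  (a,b)_2 = +1.
v=∞: -53295 < 0 and 51 > 0  ⇒  (a,b)_∞ = +1.
v=3: a=3^-3·(≡1), b=3^-13·(≡2) mod 3; (1|3)=+1, (2|3)=-1; (−1)^{-3·-13·1}·(+1)^-13·(-1)^-3 = +1.
v=5: a=5^3·(≡4), b=5^12·(≡1) mod 5; (4|5)=+1, (1|5)=+1; (−1)^{3·12·2}·(+1)^12·(+1)^3 = +1.
(-53295, 51 / ℚ) ramifies at {11, 19}: a division algebra.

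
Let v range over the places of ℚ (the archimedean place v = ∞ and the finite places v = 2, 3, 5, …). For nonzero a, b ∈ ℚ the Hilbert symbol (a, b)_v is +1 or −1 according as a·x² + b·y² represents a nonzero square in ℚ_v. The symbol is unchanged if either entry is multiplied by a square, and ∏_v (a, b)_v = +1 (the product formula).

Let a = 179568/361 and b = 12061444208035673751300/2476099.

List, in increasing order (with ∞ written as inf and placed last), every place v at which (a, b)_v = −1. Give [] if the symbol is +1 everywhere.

[2, 3, 19, 29, 41, 43]

(a, b) ≡ (1247, 37885107) mod (ℚ^×)²; places V = {2, 3, 5, 7, 11, 13, 19, 29, 41, 43, ∞}.
(a,b)_∞: sgn(1247)=+, sgn(37885107)=+, so +1.
(a,b)_5: α=0, u≡3; β=2, v≡3 (mod 5); (3|5)=-1, (3|5)=-1; sign (−1)^0·-1^2·-1^0 = +1.
(a,b)_19: α=-2, u≡18; β=-5, v≡5 (mod 19); (18|19)=-1, (5|19)=+1; sign (−1)^0·-1^-5·+1^-2 = -1.
(a,b)_29: α=1, u≡19; β=3, v≡25 (mod 29); (19|29)=-1, (25|29)=+1; sign (−1)^0·-1^3·+1^1 = -1.
(a,b)_41: α=0, u≡22; β=1, v≡1 (mod 41); (22|41)=-1, (1|41)=+1; sign (−1)^0·-1^1·+1^0 = -1.
(a,b)_11: α=0, u≡9; β=2, v≡2 (mod 11); (9|11)=+1, (2|11)=-1; sign (−1)^0·+1^2·-1^0 = +1.
(a,b)_3: α=2, u≡2; β=9, v≡1 (mod 3); (2|3)=-1, (1|3)=+1; sign (−1)^0·-1^9·+1^2 = -1.
(a,b)_13: α=0, u≡9; β=1, v≡4 (mod 13); (9|13)=+1, (4|13)=+1; sign (−1)^0·+1^1·+1^0 = +1.
(a,b)_2: α=4, β=2; u≡7, v≡3 (mod 8); ε(u)ε(v)=1·1, αω(v)=4·1, βω(u)=2·0; sum ≡ 1  ⇒  -1.
(a,b)_43: α=1, u≡18; β=3, v≡22 (mod 43); (18|43)=-1, (22|43)=-1; sign (−1)^1·-1^3·-1^1 = -1.
(a,b)_7: α=0, u≡1; β=2, v≡1 (mod 7); (1|7)=+1, (1|7)=+1; sign (−1)^0·+1^2·+1^0 = +1.
|Ram(1247, 37885107)| = 6, even; anisotropic at {2, 3, 19, 29, 41, 43}.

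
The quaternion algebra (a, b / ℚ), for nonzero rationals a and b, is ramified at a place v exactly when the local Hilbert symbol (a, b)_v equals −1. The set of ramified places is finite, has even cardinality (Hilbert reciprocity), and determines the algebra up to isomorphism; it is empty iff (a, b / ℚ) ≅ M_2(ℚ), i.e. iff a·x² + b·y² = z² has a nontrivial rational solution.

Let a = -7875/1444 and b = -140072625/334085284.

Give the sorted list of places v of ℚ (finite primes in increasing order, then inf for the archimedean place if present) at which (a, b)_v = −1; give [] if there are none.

[5, inf]

(a, b) ≡ (-35, -105) mod (ℚ^×)²; places V = {2, 3, 5, 7, 11, 13, 19, 37, ∞}.
(a,b)_∞: sgn(-35)=−, sgn(-105)=−, so -1.
(a,b)_13: α=0, u≡3; β=-2, v≡12 (mod 13); (3|13)=+1, (12|13)=+1; sign (−1)^0·+1^-2·+1^0 = +1.
(a,b)_37: α=0, u≡6; β=-2, v≡13 (mod 37); (6|37)=-1, (13|37)=-1; sign (−1)^0·-1^-2·-1^0 = +1.
(a,b)_5: α=3, u≡3; β=3, v≡1 (mod 5); (3|5)=-1, (1|5)=+1; sign (−1)^0·-1^3·+1^3 = -1.
(a,b)_19: α=-2, u≡12; β=-2, v≡1 (mod 19); (12|19)=-1, (1|19)=+1; sign (−1)^0·-1^-2·+1^-2 = +1.
(a,b)_2: α=-2, β=-2; u≡5, v≡7 (mod 8); ε(u)ε(v)=0·1, αω(v)=-2·0, βω(u)=-2·1; sum ≡ 0  ⇒  +1.
(a,b)_7: α=1, u≡1; β=3, v≡5 (mod 7); (1|7)=+1, (5|7)=-1; sign (−1)^1·+1^3·-1^1 = +1.
(a,b)_11: α=0, u≡4; β=2, v≡3 (mod 11); (4|11)=+1, (3|11)=+1; sign (−1)^0·+1^2·+1^0 = +1.
(a,b)_3: α=2, u≡1; β=3, v≡1 (mod 3); (1|3)=+1, (1|3)=+1; sign (−1)^0·+1^3·+1^2 = +1.
(-35, -105 / ℚ) ramifies at {5, ∞}: a division algebra.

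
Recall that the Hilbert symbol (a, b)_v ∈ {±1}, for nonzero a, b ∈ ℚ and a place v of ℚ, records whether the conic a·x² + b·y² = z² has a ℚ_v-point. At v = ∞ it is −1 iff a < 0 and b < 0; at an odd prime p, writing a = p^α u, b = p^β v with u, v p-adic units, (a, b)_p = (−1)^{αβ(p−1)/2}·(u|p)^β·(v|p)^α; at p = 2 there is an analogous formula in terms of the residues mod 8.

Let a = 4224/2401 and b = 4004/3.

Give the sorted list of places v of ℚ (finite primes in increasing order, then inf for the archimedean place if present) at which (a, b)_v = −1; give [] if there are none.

[2, 7]

Mod squares: a ≡ 66, b ≡ 3003. Check v ∈ {∞, 2, 3, 7, 11, 13}.
v=∞: 66 > 0 and 3003 > 0  ⇒  (a,b)_∞ = +1.
v=11: a=11^1·(≡7), b=11^1·(≡4) mod 11; (7|11)=-1, (4|11)=+1; (−1)^{1·1·5}·(-1)^1·(+1)^1 = +1.
v=13: a=13^0·(≡10), b=13^1·(≡3) mod 13; (10|13)=+1, (3|13)=+1; (−1)^{0·1·6}·(+1)^1·(+1)^0 = +1.
v=7: a=7^-4·(≡3), b=7^1·(≡4) mod 7; (3|7)=-1, (4|7)=+1; (−1)^{-4·1·3}·(-1)^1·(+1)^-4 = -1.
v=3: a=3^1·(≡1), b=3^-1·(≡2) mod 3; (1|3)=+1, (2|3)=-1; (−1)^{1·-1·1}·(+1)^-1·(-1)^1 = +1.
v=2: v_2(a)=7, v_2(b)=2; units ≡ 1, 3 (mod 8); ε·ε+αω+βω = 0·1+7·1+2·0 ≡ 1  ⇒  (a,b)_2 = -1.
(66, 3003 / ℚ) ramifies at {2, 7}: a division algebra.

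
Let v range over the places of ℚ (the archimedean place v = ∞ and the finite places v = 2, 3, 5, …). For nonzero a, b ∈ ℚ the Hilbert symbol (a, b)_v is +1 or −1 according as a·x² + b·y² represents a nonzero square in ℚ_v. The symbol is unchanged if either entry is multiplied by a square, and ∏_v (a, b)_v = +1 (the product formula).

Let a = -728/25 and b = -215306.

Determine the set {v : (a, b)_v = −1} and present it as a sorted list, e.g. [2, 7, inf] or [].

[13, inf]

Mod squares: a ≡ -182, b ≡ -26. Check v ∈ {∞, 2, 5, 7, 13}.
v=5: a=5^-2·(≡2), b=5^0·(≡4) mod 5; (2|5)=-1, (4|5)=+1; (−1)^{-2·0·2}·(-1)^0·(+1)^-2 = +1.
v=2: v_2(a)=3, v_2(b)=1; units ≡ 5, 3 (mod 8); ε·ε+αω+βω = 0·1+3·1+1·1 ≡ 0  ⇒  (a,b)_2 = +1.
v=∞: -182 < 0 and -26 < 0  ⇒  (a,b)_∞ = -1.
v=13: a=13^1·(≡4), b=13^3·(≡6) mod 13; (4|13)=+1, (6|13)=-1; (−1)^{1·3·6}·(+1)^3·(-1)^1 = -1.
v=7: a=7^1·(≡2), b=7^2·(≡2) mod 7; (2|7)=+1, (2|7)=+1; (−1)^{1·2·3}·(+1)^2·(+1)^1 = +1.
|Ram(-182, -26)| = 2, even; anisotropic at {13, ∞}.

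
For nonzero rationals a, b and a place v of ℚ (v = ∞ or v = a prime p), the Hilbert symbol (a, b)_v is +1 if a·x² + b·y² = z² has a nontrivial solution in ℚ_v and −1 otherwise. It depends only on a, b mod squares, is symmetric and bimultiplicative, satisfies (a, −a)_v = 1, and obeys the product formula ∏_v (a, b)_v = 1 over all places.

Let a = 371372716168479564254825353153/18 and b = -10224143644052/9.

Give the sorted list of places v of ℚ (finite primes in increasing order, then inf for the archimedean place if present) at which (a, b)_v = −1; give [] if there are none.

[2, 13, 17, 31]

Mod squares: a ≡ 670514, b ≡ -6460493. Check v ∈ {∞, 2, 3, 7, 13, 17, 23, 31, 37, 41}.
v=31: a=31^2·(≡12), b=31^1·(≡19) mod 31; (12|31)=-1, (19|31)=+1; (−1)^{2·1·15}·(-1)^1·(+1)^2 = -1.
v=∞: 670514 > 0 and -6460493 < 0  ⇒  (a,b)_∞ = +1.
v=23: a=23^2·(≡13), b=23^1·(≡18) mod 23; (13|23)=+1, (18|23)=+1; (−1)^{2·1·11}·(+1)^1·(+1)^2 = +1.
v=3: a=3^-2·(≡2), b=3^-2·(≡1) mod 3; (2|3)=-1, (1|3)=+1; (−1)^{-2·-2·1}·(-1)^-2·(+1)^-2 = +1.
v=41: a=41^3·(≡10), b=41^1·(≡40) mod 41; (10|41)=+1, (40|41)=+1; (−1)^{3·1·20}·(+1)^1·(+1)^3 = +1.
v=7: a=7^2·(≡5), b=7^0·(≡6) mod 7; (5|7)=-1, (6|7)=-1; (−1)^{2·0·3}·(-1)^0·(-1)^2 = +1.
v=2: v_2(a)=-1, v_2(b)=2; units ≡ 1, 3 (mod 8); ε·ε+αω+βω = 0·1+-1·1+2·0 ≡ 1  ⇒  (a,b)_2 = -1.
v=37: a=37^5·(≡20), b=37^2·(≡3) mod 37; (20|37)=-1, (3|37)=+1; (−1)^{5·2·18}·(-1)^2·(+1)^5 = +1.
v=13: a=13^3·(≡8), b=13^1·(≡3) mod 13; (8|13)=-1, (3|13)=+1; (−1)^{3·1·6}·(-1)^1·(+1)^3 = -1.
v=17: a=17^5·(≡16), b=17^3·(≡7) mod 17; (16|17)=+1, (7|17)=-1; (−1)^{5·3·8}·(+1)^3·(-1)^5 = -1.
|Ram(670514, -6460493)| = 4, even; anisotropic at {2, 13, 17, 31}.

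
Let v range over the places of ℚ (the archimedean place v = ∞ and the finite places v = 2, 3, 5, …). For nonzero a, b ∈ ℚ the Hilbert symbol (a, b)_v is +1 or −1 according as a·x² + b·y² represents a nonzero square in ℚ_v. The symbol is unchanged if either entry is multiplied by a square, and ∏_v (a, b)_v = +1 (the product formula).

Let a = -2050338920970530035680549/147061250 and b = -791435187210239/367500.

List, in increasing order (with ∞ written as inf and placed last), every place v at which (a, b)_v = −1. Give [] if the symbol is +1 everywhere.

[11, inf]

(a, b) ≡ (-32538, -1653) mod (ℚ^×)²; places V = {2, 3, 5, 7, 11, 13, 17, 19, 29, ∞}.
(a,b)_19: α=2, u≡6; β=1, v≡14 (mod 19); (6|19)=+1, (14|19)=-1; sign (−1)^0·+1^1·-1^2 = +1.
(a,b)_2: α=-1, β=-2; u≡3, v≡3 (mod 8); ε(u)ε(v)=1·1, αω(v)=-1·1, βω(u)=-2·1; sum ≡ 0  ⇒  +1.
(a,b)_29: α=5, u≡5; β=3, v≡13 (mod 29); (5|29)=+1, (13|29)=+1; sign (−1)^0·+1^3·+1^5 = +1.
(a,b)_∞: sgn(-32538)=−, sgn(-1653)=−, so -1.
(a,b)_5: α=-4, u≡2; β=-4, v≡2 (mod 5); (2|5)=-1, (2|5)=-1; sign (−1)^0·-1^-4·-1^-4 = +1.
(a,b)_7: α=-6, u≡5; β=-2, v≡3 (mod 7); (5|7)=-1, (3|7)=-1; sign (−1)^0·-1^-2·-1^-6 = +1.
(a,b)_13: α=2, u≡9; β=2, v≡6 (mod 13); (9|13)=+1, (6|13)=-1; sign (−1)^0·+1^2·-1^2 = +1.
(a,b)_3: α=1, u≡2; β=-1, v≡1 (mod 3); (2|3)=-1, (1|3)=+1; sign (−1)^1·-1^-1·+1^1 = +1.
(a,b)_11: α=3, u≡1; β=2, v≡7 (mod 11); (1|11)=+1, (7|11)=-1; sign (−1)^0·+1^2·-1^3 = -1.
(a,b)_17: α=7, u≡6; β=4, v≡4 (mod 17); (6|17)=-1, (4|17)=+1; sign (−1)^0·-1^4·+1^7 = +1.
|Ram(-32538, -1653)| = 2, even; anisotropic at {11, ∞}.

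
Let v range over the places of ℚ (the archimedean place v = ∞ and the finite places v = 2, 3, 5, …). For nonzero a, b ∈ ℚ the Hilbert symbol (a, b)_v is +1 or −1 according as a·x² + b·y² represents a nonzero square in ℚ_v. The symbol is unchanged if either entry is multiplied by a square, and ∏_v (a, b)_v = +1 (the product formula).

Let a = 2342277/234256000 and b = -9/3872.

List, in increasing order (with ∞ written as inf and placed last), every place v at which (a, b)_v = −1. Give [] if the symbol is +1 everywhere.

[5, 7]

Mod squares: a ≡ 3570, b ≡ -2. Check v ∈ {∞, 2, 3, 5, 7, 11, 17}.
v=5: a=5^-3·(≡4), b=5^0·(≡3) mod 5; (4|5)=+1, (3|5)=-1; (−1)^{-3·0·2}·(+1)^0·(-1)^-3 = -1.
v=2: v_2(a)=-7, v_2(b)=-5; units ≡ 1, 7 (mod 8); ε·ε+αω+βω = 0·1+-7·0+-5·0 ≡ 0  ⇒  (a,b)_2 = +1.
v=7: a=7^1·(≡3), b=7^0·(≡5) mod 7; (3|7)=-1, (5|7)=-1; (−1)^{1·0·3}·(-1)^0·(-1)^1 = -1.
v=3: a=3^9·(≡2), b=3^2·(≡1) mod 3; (2|3)=-1, (1|3)=+1; (−1)^{9·2·1}·(-1)^2·(+1)^9 = +1.
v=17: a=17^1·(≡11), b=17^0·(≡15) mod 17; (11|17)=-1, (15|17)=+1; (−1)^{1·0·8}·(-1)^0·(+1)^1 = +1.
v=11: a=11^-4·(≡6), b=11^-2·(≡9) mod 11; (6|11)=-1, (9|11)=+1; (−1)^{-4·-2·5}·(-1)^-2·(+1)^-4 = +1.
v=∞: 3570 > 0 and -2 < 0  ⇒  (a,b)_∞ = +1.
Ram(3570, -2) = {5, 7}; no ℚ_5-point on the conic.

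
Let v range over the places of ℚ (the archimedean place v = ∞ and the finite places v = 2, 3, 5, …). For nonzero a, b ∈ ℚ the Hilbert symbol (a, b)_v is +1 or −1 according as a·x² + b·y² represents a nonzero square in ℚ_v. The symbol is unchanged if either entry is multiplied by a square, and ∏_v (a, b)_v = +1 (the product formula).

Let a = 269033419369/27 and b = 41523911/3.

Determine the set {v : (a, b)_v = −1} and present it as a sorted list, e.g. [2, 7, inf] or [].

[11, 13, 19, 29]

(a, b) ≡ (19227, 124571733) mod (ℚ^×)²; places V = {2, 3, 11, 13, 17, 19, 29, 31, ∞}.
(a,b)_2: α=0, β=0; u≡3, v≡5 (mod 8); ε(u)ε(v)=1·0, αω(v)=0·1, βω(u)=0·1; sum ≡ 0  ⇒  +1.
(a,b)_29: α=1, u≡9; β=1, v≡14 (mod 29); (9|29)=+1, (14|29)=-1; sign (−1)^0·+1^1·-1^1 = -1.
(a,b)_31: α=2, u≡4; β=1, v≡11 (mod 31); (4|31)=+1, (11|31)=-1; sign (−1)^0·+1^1·-1^2 = +1.
(a,b)_13: α=1, u≡1; β=1, v≡7 (mod 13); (1|13)=+1, (7|13)=-1; sign (−1)^0·+1^1·-1^1 = -1.
(a,b)_∞: sgn(19227)=+, sgn(124571733)=+, so +1.
(a,b)_17: α=1, u≡8; β=1, v≡2 (mod 17); (8|17)=+1, (2|17)=+1; sign (−1)^0·+1^1·+1^1 = +1.
(a,b)_19: α=2, u≡15; β=1, v≡17 (mod 19); (15|19)=-1, (17|19)=+1; sign (−1)^0·-1^1·+1^2 = -1.
(a,b)_11: α=2, u≡2; β=1, v≡3 (mod 11); (2|11)=-1, (3|11)=+1; sign (−1)^0·-1^1·+1^2 = -1.
(a,b)_3: α=-3, u≡1; β=-1, v≡2 (mod 3); (1|3)=+1, (2|3)=-1; sign (−1)^1·+1^-1·-1^-3 = +1.
|Ram(19227, 124571733)| = 4, even; anisotropic at {11, 13, 19, 29}.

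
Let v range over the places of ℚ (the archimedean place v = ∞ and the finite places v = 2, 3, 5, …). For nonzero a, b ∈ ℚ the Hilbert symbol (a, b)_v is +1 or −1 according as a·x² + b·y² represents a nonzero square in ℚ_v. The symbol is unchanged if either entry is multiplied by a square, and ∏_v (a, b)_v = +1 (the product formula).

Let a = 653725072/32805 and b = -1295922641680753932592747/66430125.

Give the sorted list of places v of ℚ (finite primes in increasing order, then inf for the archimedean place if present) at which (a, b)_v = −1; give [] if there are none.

[7, 11, 13, 19]

(a, b) ≡ (85085, -1616615) mod (ℚ^×)²; places V = {2, 3, 5, 7, 11, 13, 17, 19, ∞}.
(a,b)_17: α=1, u≡12; β=3, v≡3 (mod 17); (12|17)=-1, (3|17)=-1; sign (−1)^0·-1^3·-1^1 = +1.
(a,b)_2: α=4, β=0; u≡5, v≡1 (mod 8); ε(u)ε(v)=0·0, αω(v)=4·0, βω(u)=0·1; sum ≡ 0  ⇒  +1.
(a,b)_11: α=1, u≡2; β=3, v≡10 (mod 11); (2|11)=-1, (10|11)=-1; sign (−1)^1·-1^3·-1^1 = -1.
(a,b)_7: α=5, u≡6; β=15, v≡5 (mod 7); (6|7)=-1, (5|7)=-1; sign (−1)^1·-1^15·-1^5 = -1.
(a,b)_3: α=-8, u≡2; β=-12, v≡1 (mod 3); (2|3)=-1, (1|3)=+1; sign (−1)^0·-1^-12·+1^-8 = +1.
(a,b)_19: α=0, u≡3; β=1, v≡11 (mod 19); (3|19)=-1, (11|19)=+1; sign (−1)^0·-1^1·+1^0 = -1.
(a,b)_5: α=-1, u≡2; β=-3, v≡3 (mod 5); (2|5)=-1, (3|5)=-1; sign (−1)^0·-1^-3·-1^-1 = +1.
(a,b)_∞: sgn(85085)=+, sgn(-1616615)=−, so +1.
(a,b)_13: α=1, u≡8; β=3, v≡9 (mod 13); (8|13)=-1, (9|13)=+1; sign (−1)^0·-1^3·+1^1 = -1.
(85085, -1616615 / ℚ) ramifies at {7, 11, 13, 19}: a division algebra.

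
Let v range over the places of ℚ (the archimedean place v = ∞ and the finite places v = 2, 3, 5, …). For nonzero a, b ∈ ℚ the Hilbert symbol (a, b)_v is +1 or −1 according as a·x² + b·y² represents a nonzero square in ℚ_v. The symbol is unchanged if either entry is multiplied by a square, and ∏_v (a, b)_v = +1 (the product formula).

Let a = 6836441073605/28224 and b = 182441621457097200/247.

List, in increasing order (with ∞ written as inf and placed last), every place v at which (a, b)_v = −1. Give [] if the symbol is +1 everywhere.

(a, b) ≡ (5, 100529) mod (ℚ^×)²; places V = {2, 3, 5, 7, 11, 13, 17, 19, 37, ∞}.
(a,b)_37: α=2, u≡35; β=3, v≡25 (mod 37); (35|37)=-1, (25|37)=+1; sign (−1)^0·-1^3·+1^2 = -1.
(a,b)_∞: sgn(5)=+, sgn(100529)=+, so +1.
(a,b)_3: α=-2, u≡2; β=4, v≡2 (mod 3); (2|3)=-1, (2|3)=-1; sign (−1)^0·-1^4·-1^-2 = +1.
(a,b)_17: α=2, u≡14; β=4, v≡4 (mod 17); (14|17)=-1, (4|17)=+1; sign (−1)^0·-1^4·+1^2 = +1.
(a,b)_7: α=-2, u≡5; β=0, v≡1 (mod 7); (5|7)=-1, (1|7)=+1; sign (−1)^0·-1^0·+1^-2 = +1.
(a,b)_2: α=-6, β=4; u≡5, v≡1 (mod 8); ε(u)ε(v)=0·0, αω(v)=-6·0, βω(u)=4·1; sum ≡ 0  ⇒  +1.
(a,b)_5: α=1, u≡4; β=2, v≡4 (mod 5); (4|5)=+1, (4|5)=+1; sign (−1)^0·+1^2·+1^1 = +1.
(a,b)_13: α=4, u≡6; β=-1, v≡7 (mod 13); (6|13)=-1, (7|13)=-1; sign (−1)^0·-1^-1·-1^4 = -1.
(a,b)_19: α=0, u≡1; β=-1, v≡7 (mod 19); (1|19)=+1, (7|19)=+1; sign (−1)^0·+1^-1·+1^0 = +1.
(a,b)_11: α=2, u≡5; β=3, v≡4 (mod 11); (5|11)=+1, (4|11)=+1; sign (−1)^0·+1^3·+1^2 = +1.
(5, 100529 / ℚ) ramifies at {13, 37}: a division algebra.

[13, 37]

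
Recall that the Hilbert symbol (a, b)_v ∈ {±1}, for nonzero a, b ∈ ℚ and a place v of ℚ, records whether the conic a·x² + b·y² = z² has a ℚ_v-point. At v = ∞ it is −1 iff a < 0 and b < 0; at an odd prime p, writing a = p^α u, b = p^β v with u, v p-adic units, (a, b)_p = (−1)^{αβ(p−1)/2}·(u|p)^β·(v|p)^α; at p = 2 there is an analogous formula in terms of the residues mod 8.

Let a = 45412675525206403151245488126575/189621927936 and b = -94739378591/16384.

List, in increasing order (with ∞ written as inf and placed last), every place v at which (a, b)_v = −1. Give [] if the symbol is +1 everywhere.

Mod squares: a ≡ 147407, b ≡ -16031. Check v ∈ {∞, 2, 3, 5, 7, 11, 13, 17, 23, 29, 41}.
v=23: a=23^3·(≡15), b=23^1·(≡6) mod 23; (15|23)=-1, (6|23)=+1; (−1)^{3·1·11}·(-1)^1·(+1)^3 = +1.
v=11: a=11^2·(≡2), b=11^2·(≡8) mod 11; (2|11)=-1, (8|11)=-1; (−1)^{2·2·5}·(-1)^2·(-1)^2 = +1.
v=13: a=13^9·(≡4), b=13^2·(≡7) mod 13; (4|13)=+1, (7|13)=-1; (−1)^{9·2·6}·(+1)^2·(-1)^9 = -1.
v=∞: 147407 > 0 and -16031 < 0  ⇒  (a,b)_∞ = +1.
v=29: a=29^1·(≡10), b=29^0·(≡24) mod 29; (10|29)=-1, (24|29)=+1; (−1)^{1·0·14}·(-1)^0·(+1)^1 = +1.
v=2: v_2(a)=-16, v_2(b)=-14; units ≡ 7, 1 (mod 8); ε·ε+αω+βω = 1·0+-16·0+-14·0 ≡ 0  ⇒  (a,b)_2 = +1.
v=17: a=17^5·(≡9), b=17^3·(≡13) mod 17; (9|17)=+1, (13|17)=+1; (−1)^{5·3·8}·(+1)^3·(+1)^5 = +1.
v=7: a=7^-2·(≡2), b=7^0·(≡6) mod 7; (2|7)=+1, (6|7)=-1; (−1)^{-2·0·3}·(+1)^0·(-1)^-2 = +1.
v=5: a=5^2·(≡3), b=5^0·(≡1) mod 5; (3|5)=-1, (1|5)=+1; (−1)^{2·0·2}·(-1)^0·(+1)^2 = +1.
v=3: a=3^-10·(≡2), b=3^0·(≡1) mod 3; (2|3)=-1, (1|3)=+1; (−1)^{-10·0·1}·(-1)^0·(+1)^-10 = +1.
v=41: a=41^4·(≡27), b=41^1·(≡34) mod 41; (27|41)=-1, (34|41)=-1; (−1)^{4·1·20}·(-1)^1·(-1)^4 = -1.
(147407, -16031 / ℚ) ramifies at {13, 41}: a division algebra.

[13, 41]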